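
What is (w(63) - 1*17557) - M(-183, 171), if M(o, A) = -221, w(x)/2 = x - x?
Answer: -17336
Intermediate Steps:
w(x) = 0 (w(x) = 2*(x - x) = 2*0 = 0)
(w(63) - 1*17557) - M(-183, 171) = (0 - 1*17557) - 1*(-221) = (0 - 17557) + 221 = -17557 + 221 = -17336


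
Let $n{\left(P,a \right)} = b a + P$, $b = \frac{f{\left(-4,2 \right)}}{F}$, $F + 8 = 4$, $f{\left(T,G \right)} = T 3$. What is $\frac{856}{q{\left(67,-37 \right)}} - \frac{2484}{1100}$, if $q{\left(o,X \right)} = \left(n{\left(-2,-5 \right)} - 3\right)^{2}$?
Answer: $- \frac{13}{110} \approx -0.11818$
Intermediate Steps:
$f{\left(T,G \right)} = 3 T$
$F = -4$ ($F = -8 + 4 = -4$)
$b = 3$ ($b = \frac{3 \left(-4\right)}{-4} = \left(-12\right) \left(- \frac{1}{4}\right) = 3$)
$n{\left(P,a \right)} = P + 3 a$ ($n{\left(P,a \right)} = 3 a + P = P + 3 a$)
$q{\left(o,X \right)} = 400$ ($q{\left(o,X \right)} = \left(\left(-2 + 3 \left(-5\right)\right) - 3\right)^{2} = \left(\left(-2 - 15\right) - 3\right)^{2} = \left(-17 - 3\right)^{2} = \left(-20\right)^{2} = 400$)
$\frac{856}{q{\left(67,-37 \right)}} - \frac{2484}{1100} = \frac{856}{400} - \frac{2484}{1100} = 856 \cdot \frac{1}{400} - \frac{621}{275} = \frac{107}{50} - \frac{621}{275} = - \frac{13}{110}$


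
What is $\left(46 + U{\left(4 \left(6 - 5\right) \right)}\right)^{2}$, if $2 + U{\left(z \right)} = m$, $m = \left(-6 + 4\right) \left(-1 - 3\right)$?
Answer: $2704$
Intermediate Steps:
$m = 8$ ($m = \left(-2\right) \left(-4\right) = 8$)
$U{\left(z \right)} = 6$ ($U{\left(z \right)} = -2 + 8 = 6$)
$\left(46 + U{\left(4 \left(6 - 5\right) \right)}\right)^{2} = \left(46 + 6\right)^{2} = 52^{2} = 2704$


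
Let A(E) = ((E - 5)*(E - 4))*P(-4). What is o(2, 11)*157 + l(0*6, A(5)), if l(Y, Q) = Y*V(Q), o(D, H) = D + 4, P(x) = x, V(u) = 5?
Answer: 942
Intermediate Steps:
o(D, H) = 4 + D
A(E) = -4*(-5 + E)*(-4 + E) (A(E) = ((E - 5)*(E - 4))*(-4) = ((-5 + E)*(-4 + E))*(-4) = -4*(-5 + E)*(-4 + E))
l(Y, Q) = 5*Y (l(Y, Q) = Y*5 = 5*Y)
o(2, 11)*157 + l(0*6, A(5)) = (4 + 2)*157 + 5*(0*6) = 6*157 + 5*0 = 942 + 0 = 942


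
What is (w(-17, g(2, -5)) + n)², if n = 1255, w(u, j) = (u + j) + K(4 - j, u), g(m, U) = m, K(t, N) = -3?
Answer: 1530169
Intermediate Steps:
w(u, j) = -3 + j + u (w(u, j) = (u + j) - 3 = (j + u) - 3 = -3 + j + u)
(w(-17, g(2, -5)) + n)² = ((-3 + 2 - 17) + 1255)² = (-18 + 1255)² = 1237² = 1530169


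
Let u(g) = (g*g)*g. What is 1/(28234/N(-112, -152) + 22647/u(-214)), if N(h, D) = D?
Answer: -9800344/1820436545 ≈ -0.0053835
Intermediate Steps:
u(g) = g**3 (u(g) = g**2*g = g**3)
1/(28234/N(-112, -152) + 22647/u(-214)) = 1/(28234/(-152) + 22647/((-214)**3)) = 1/(28234*(-1/152) + 22647/(-9800344)) = 1/(-743/4 + 22647*(-1/9800344)) = 1/(-743/4 - 22647/9800344) = 1/(-1820436545/9800344) = -9800344/1820436545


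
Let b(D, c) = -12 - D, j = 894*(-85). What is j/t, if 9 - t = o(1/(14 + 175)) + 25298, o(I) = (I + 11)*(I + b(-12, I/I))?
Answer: 2714438790/903350449 ≈ 3.0049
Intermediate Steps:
j = -75990
o(I) = I*(11 + I) (o(I) = (I + 11)*(I + (-12 - 1*(-12))) = (11 + I)*(I + (-12 + 12)) = (11 + I)*(I + 0) = (11 + I)*I = I*(11 + I))
t = -903350449/35721 (t = 9 - ((11 + 1/(14 + 175))/(14 + 175) + 25298) = 9 - ((11 + 1/189)/189 + 25298) = 9 - ((1/189)*(2080/189) + 25298) = 9 - (2080/35721 + 25298) = 9 - 1*903671938/35721 = 9 - 903671938/35721 = -903350449/35721 ≈ -25289.)
j/t = -75990/(-903350449/35721) = -75990*(-35721/903350449) = 2714438790/903350449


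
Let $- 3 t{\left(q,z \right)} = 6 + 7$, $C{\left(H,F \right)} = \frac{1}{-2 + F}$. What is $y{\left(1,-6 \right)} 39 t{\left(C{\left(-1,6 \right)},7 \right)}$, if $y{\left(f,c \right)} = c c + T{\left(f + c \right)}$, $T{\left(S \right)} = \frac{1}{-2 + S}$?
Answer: $- \frac{42419}{7} \approx -6059.9$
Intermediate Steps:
$y{\left(f,c \right)} = c^{2} + \frac{1}{-2 + c + f}$ ($y{\left(f,c \right)} = c c + \frac{1}{-2 + \left(f + c\right)} = c^{2} + \frac{1}{-2 + \left(c + f\right)} = c^{2} + \frac{1}{-2 + c + f}$)
$t{\left(q,z \right)} = - \frac{13}{3}$ ($t{\left(q,z \right)} = - \frac{6 + 7}{3} = \left(- \frac{1}{3}\right) 13 = - \frac{13}{3}$)
$y{\left(1,-6 \right)} 39 t{\left(C{\left(-1,6 \right)},7 \right)} = \frac{1 + \left(-6\right)^{2} \left(-2 - 6 + 1\right)}{-2 - 6 + 1} \cdot 39 \left(- \frac{13}{3}\right) = \frac{1 + 36 \left(-7\right)}{-7} \left(-169\right) = - \frac{1 - 252}{7} \left(-169\right) = \left(- \frac{1}{7}\right) \left(-251\right) \left(-169\right) = \frac{251}{7} \left(-169\right) = - \frac{42419}{7}$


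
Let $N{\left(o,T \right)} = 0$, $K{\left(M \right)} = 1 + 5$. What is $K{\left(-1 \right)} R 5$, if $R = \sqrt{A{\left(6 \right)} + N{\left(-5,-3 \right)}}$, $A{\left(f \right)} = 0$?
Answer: $0$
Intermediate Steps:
$K{\left(M \right)} = 6$
$R = 0$ ($R = \sqrt{0 + 0} = \sqrt{0} = 0$)
$K{\left(-1 \right)} R 5 = 6 \cdot 0 \cdot 5 = 0 \cdot 5 = 0$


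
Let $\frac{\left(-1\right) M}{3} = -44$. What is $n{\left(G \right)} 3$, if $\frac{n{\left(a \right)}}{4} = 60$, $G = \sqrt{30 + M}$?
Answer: $720$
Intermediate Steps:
$M = 132$ ($M = \left(-3\right) \left(-44\right) = 132$)
$G = 9 \sqrt{2}$ ($G = \sqrt{30 + 132} = \sqrt{162} = 9 \sqrt{2} \approx 12.728$)
$n{\left(a \right)} = 240$ ($n{\left(a \right)} = 4 \cdot 60 = 240$)
$n{\left(G \right)} 3 = 240 \cdot 3 = 720$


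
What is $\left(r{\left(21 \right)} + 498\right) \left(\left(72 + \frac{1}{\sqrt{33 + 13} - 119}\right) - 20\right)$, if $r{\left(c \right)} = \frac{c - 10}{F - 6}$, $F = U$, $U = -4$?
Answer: $\frac{3646555309}{141150} - \frac{4969 \sqrt{46}}{141150} \approx 25834.0$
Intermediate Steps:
$F = -4$
$r{\left(c \right)} = 1 - \frac{c}{10}$ ($r{\left(c \right)} = \frac{c - 10}{-4 - 6} = \frac{-10 + c}{-10} = \left(-10 + c\right) \left(- \frac{1}{10}\right) = 1 - \frac{c}{10}$)
$\left(r{\left(21 \right)} + 498\right) \left(\left(72 + \frac{1}{\sqrt{33 + 13} - 119}\right) - 20\right) = \left(\left(1 - \frac{21}{10}\right) + 498\right) \left(\left(72 + \frac{1}{\sqrt{33 + 13} - 119}\right) - 20\right) = \left(\left(1 - \frac{21}{10}\right) + 498\right) \left(\left(72 + \frac{1}{\sqrt{46} - 119}\right) - 20\right) = \left(- \frac{11}{10} + 498\right) \left(\left(72 + \frac{1}{-119 + \sqrt{46}}\right) - 20\right) = \frac{4969 \left(52 + \frac{1}{-119 + \sqrt{46}}\right)}{10} = \frac{129194}{5} + \frac{4969}{10 \left(-119 + \sqrt{46}\right)}$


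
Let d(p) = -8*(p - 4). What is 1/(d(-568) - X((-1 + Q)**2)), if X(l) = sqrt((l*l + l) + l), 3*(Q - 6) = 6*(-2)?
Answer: 4576/20939773 + sqrt(3)/20939773 ≈ 0.00021861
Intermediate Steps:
Q = 2 (Q = 6 + (6*(-2))/3 = 6 + (1/3)*(-12) = 6 - 4 = 2)
X(l) = sqrt(l**2 + 2*l) (X(l) = sqrt((l**2 + l) + l) = sqrt((l + l**2) + l) = sqrt(l**2 + 2*l))
d(p) = 32 - 8*p (d(p) = -8*(-4 + p) = 32 - 8*p)
1/(d(-568) - X((-1 + Q)**2)) = 1/((32 - 8*(-568)) - sqrt((-1 + 2)**2*(2 + (-1 + 2)**2))) = 1/((32 + 4544) - sqrt(1**2*(2 + 1**2))) = 1/(4576 - sqrt(1*(2 + 1))) = 1/(4576 - sqrt(1*3)) = 1/(4576 - sqrt(3))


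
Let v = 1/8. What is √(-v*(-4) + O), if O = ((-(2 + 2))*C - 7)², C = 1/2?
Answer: √326/2 ≈ 9.0277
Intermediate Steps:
v = ⅛ ≈ 0.12500
C = ½ (C = 1*(½) = ½ ≈ 0.50000)
O = 81 (O = (-(2 + 2)*(½) - 7)² = (-1*4*(½) - 7)² = (-4*½ - 7)² = (-2 - 7)² = (-9)² = 81)
√(-v*(-4) + O) = √(-1*⅛*(-4) + 81) = √(-⅛*(-4) + 81) = √(½ + 81) = √(163/2) = √326/2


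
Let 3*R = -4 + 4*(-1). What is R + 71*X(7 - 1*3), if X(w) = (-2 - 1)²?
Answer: 1909/3 ≈ 636.33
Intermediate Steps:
X(w) = 9 (X(w) = (-3)² = 9)
R = -8/3 (R = (-4 + 4*(-1))/3 = (-4 - 4)/3 = (⅓)*(-8) = -8/3 ≈ -2.6667)
R + 71*X(7 - 1*3) = -8/3 + 71*9 = -8/3 + 639 = 1909/3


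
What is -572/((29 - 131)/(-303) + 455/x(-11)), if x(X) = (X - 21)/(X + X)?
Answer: -924352/506049 ≈ -1.8266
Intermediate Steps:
x(X) = (-21 + X)/(2*X) (x(X) = (-21 + X)/((2*X)) = (-21 + X)*(1/(2*X)) = (-21 + X)/(2*X))
-572/((29 - 131)/(-303) + 455/x(-11)) = -572/((29 - 131)/(-303) + 455/(((½)*(-21 - 11)/(-11)))) = -572/(-102*(-1/303) + 455/(((½)*(-1/11)*(-32)))) = -572/(34/101 + 455/(16/11)) = -572/(34/101 + 455*(11/16)) = -572/(34/101 + 5005/16) = -572/506049/1616 = -572*1616/506049 = -924352/506049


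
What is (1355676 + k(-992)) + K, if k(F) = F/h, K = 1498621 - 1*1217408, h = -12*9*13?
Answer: 574548287/351 ≈ 1.6369e+6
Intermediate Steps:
h = -1404 (h = -108*13 = -1404)
K = 281213 (K = 1498621 - 1217408 = 281213)
k(F) = -F/1404 (k(F) = F/(-1404) = F*(-1/1404) = -F/1404)
(1355676 + k(-992)) + K = (1355676 - 1/1404*(-992)) + 281213 = (1355676 + 248/351) + 281213 = 475842524/351 + 281213 = 574548287/351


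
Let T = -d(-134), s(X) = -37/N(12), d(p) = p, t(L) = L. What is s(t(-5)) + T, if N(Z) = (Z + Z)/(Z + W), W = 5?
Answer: 2587/24 ≈ 107.79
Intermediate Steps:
N(Z) = 2*Z/(5 + Z) (N(Z) = (Z + Z)/(Z + 5) = (2*Z)/(5 + Z) = 2*Z/(5 + Z))
s(X) = -629/24 (s(X) = -37/(2*12/(5 + 12)) = -37/(2*12/17) = -37/(2*12*(1/17)) = -37/24/17 = -37*17/24 = -629/24)
T = 134 (T = -1*(-134) = 134)
s(t(-5)) + T = -629/24 + 134 = 2587/24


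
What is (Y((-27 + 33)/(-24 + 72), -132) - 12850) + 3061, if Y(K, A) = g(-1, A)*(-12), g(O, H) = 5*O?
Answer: -9729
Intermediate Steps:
Y(K, A) = 60 (Y(K, A) = (5*(-1))*(-12) = -5*(-12) = 60)
(Y((-27 + 33)/(-24 + 72), -132) - 12850) + 3061 = (60 - 12850) + 3061 = -12790 + 3061 = -9729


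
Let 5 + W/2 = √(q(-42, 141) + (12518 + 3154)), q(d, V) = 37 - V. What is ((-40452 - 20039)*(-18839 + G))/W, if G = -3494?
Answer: 6754727515/31086 + 2701891006*√973/15543 ≈ 5.6397e+6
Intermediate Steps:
W = -10 + 8*√973 (W = -10 + 2*√((37 - 1*141) + (12518 + 3154)) = -10 + 2*√((37 - 141) + 15672) = -10 + 2*√(-104 + 15672) = -10 + 2*√15568 = -10 + 2*(4*√973) = -10 + 8*√973 ≈ 239.54)
((-40452 - 20039)*(-18839 + G))/W = ((-40452 - 20039)*(-18839 - 3494))/(-10 + 8*√973) = (-60491*(-22333))/(-10 + 8*√973) = 1350945503/(-10 + 8*√973)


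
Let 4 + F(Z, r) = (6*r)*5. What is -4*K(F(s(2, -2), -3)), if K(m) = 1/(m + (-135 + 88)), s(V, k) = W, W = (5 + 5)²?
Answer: 4/141 ≈ 0.028369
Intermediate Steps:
W = 100 (W = 10² = 100)
s(V, k) = 100
F(Z, r) = -4 + 30*r (F(Z, r) = -4 + (6*r)*5 = -4 + 30*r)
K(m) = 1/(-47 + m) (K(m) = 1/(m - 47) = 1/(-47 + m))
-4*K(F(s(2, -2), -3)) = -4/(-47 + (-4 + 30*(-3))) = -4/(-47 + (-4 - 90)) = -4/(-47 - 94) = -4/(-141) = -4*(-1/141) = 4/141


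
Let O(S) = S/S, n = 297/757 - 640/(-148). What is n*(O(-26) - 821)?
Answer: -108329380/28009 ≈ -3867.7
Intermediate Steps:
n = 132109/28009 (n = 297*(1/757) - 640*(-1/148) = 297/757 + 160/37 = 132109/28009 ≈ 4.7167)
O(S) = 1
n*(O(-26) - 821) = 132109*(1 - 821)/28009 = (132109/28009)*(-820) = -108329380/28009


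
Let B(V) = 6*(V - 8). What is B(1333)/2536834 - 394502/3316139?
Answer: -28659493577/247426298939 ≈ -0.11583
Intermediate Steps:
B(V) = -48 + 6*V (B(V) = 6*(-8 + V) = -48 + 6*V)
B(1333)/2536834 - 394502/3316139 = (-48 + 6*1333)/2536834 - 394502/3316139 = (-48 + 7998)*(1/2536834) - 394502*1/3316139 = 7950*(1/2536834) - 23206/195067 = 3975/1268417 - 23206/195067 = -28659493577/247426298939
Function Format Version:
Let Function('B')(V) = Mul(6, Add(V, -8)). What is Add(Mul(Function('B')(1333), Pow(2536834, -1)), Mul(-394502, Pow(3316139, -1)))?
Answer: Rational(-28659493577, 247426298939) ≈ -0.11583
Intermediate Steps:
Function('B')(V) = Add(-48, Mul(6, V)) (Function('B')(V) = Mul(6, Add(-8, V)) = Add(-48, Mul(6, V)))
Add(Mul(Function('B')(1333), Pow(2536834, -1)), Mul(-394502, Pow(3316139, -1))) = Add(Mul(Add(-48, Mul(6, 1333)), Pow(2536834, -1)), Mul(-394502, Pow(3316139, -1))) = Add(Mul(Add(-48, 7998), Rational(1, 2536834)), Mul(-394502, Rational(1, 3316139))) = Add(Mul(7950, Rational(1, 2536834)), Rational(-23206, 195067)) = Add(Rational(3975, 1268417), Rational(-23206, 195067)) = Rational(-28659493577, 247426298939)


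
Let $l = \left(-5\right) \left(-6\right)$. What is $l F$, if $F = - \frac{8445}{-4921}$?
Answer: $\frac{253350}{4921} \approx 51.483$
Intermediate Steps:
$F = \frac{8445}{4921}$ ($F = \left(-8445\right) \left(- \frac{1}{4921}\right) = \frac{8445}{4921} \approx 1.7161$)
$l = 30$
$l F = 30 \cdot \frac{8445}{4921} = \frac{253350}{4921}$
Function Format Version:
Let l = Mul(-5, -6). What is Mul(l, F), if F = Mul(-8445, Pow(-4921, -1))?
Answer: Rational(253350, 4921) ≈ 51.483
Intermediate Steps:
F = Rational(8445, 4921) (F = Mul(-8445, Rational(-1, 4921)) = Rational(8445, 4921) ≈ 1.7161)
l = 30
Mul(l, F) = Mul(30, Rational(8445, 4921)) = Rational(253350, 4921)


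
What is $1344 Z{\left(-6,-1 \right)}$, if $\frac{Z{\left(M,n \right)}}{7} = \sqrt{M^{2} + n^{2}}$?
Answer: $9408 \sqrt{37} \approx 57227.0$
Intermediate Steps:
$Z{\left(M,n \right)} = 7 \sqrt{M^{2} + n^{2}}$
$1344 Z{\left(-6,-1 \right)} = 1344 \cdot 7 \sqrt{\left(-6\right)^{2} + \left(-1\right)^{2}} = 1344 \cdot 7 \sqrt{36 + 1} = 1344 \cdot 7 \sqrt{37} = 9408 \sqrt{37}$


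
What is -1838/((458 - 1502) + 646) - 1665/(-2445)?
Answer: 171886/32437 ≈ 5.2991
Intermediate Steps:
-1838/((458 - 1502) + 646) - 1665/(-2445) = -1838/(-1044 + 646) - 1665*(-1/2445) = -1838/(-398) + 111/163 = -1838*(-1/398) + 111/163 = 919/199 + 111/163 = 171886/32437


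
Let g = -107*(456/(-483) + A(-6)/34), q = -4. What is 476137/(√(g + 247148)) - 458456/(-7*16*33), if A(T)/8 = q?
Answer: 57307/462 + 476137*√463234647113/338498098 ≈ 1081.4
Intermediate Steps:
A(T) = -32 (A(T) = 8*(-4) = -32)
g = 552120/2737 (g = -107*(456/(-483) - 32/34) = -107*(456*(-1/483) - 32*1/34) = -107*(-152/161 - 16/17) = -107*(-5160/2737) = 552120/2737 ≈ 201.72)
476137/(√(g + 247148)) - 458456/(-7*16*33) = 476137/(√(552120/2737 + 247148)) - 458456/(-7*16*33) = 476137/(√(676996196/2737)) - 458456/((-112*33)) = 476137/((2*√463234647113/2737)) - 458456/(-3696) = 476137*(√463234647113/338498098) - 458456*(-1/3696) = 476137*√463234647113/338498098 + 57307/462 = 57307/462 + 476137*√463234647113/338498098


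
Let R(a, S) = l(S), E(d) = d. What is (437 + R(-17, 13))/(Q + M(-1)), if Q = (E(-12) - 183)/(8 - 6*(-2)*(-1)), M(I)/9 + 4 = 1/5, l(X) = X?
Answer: 3000/97 ≈ 30.928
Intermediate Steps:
M(I) = -171/5 (M(I) = -36 + 9/5 = -171/5)
R(a, S) = S
Q = 195/4 (Q = (-12 - 183)/(8 - 6*(-2)*(-1)) = -195/(8 + 12*(-1)) = -195/(8 - 12) = -195/(-4) = -195*(-¼) = 195/4 ≈ 48.750)
(437 + R(-17, 13))/(Q + M(-1)) = (437 + 13)/(195/4 - 171/5) = 450/(291/20) = 450*(20/291) = 3000/97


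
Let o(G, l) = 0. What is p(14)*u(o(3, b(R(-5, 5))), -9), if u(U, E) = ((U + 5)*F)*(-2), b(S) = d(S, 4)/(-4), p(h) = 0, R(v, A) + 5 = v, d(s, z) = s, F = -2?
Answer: 0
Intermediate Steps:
R(v, A) = -5 + v
b(S) = -S/4 (b(S) = S/(-4) = S*(-1/4) = -S/4)
u(U, E) = 20 + 4*U (u(U, E) = ((U + 5)*(-2))*(-2) = ((5 + U)*(-2))*(-2) = (-10 - 2*U)*(-2) = 20 + 4*U)
p(14)*u(o(3, b(R(-5, 5))), -9) = 0*(20 + 4*0) = 0*(20 + 0) = 0*20 = 0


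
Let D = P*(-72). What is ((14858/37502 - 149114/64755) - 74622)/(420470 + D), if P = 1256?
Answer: -5329994988637/23572886591070 ≈ -0.22611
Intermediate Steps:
D = -90432 (D = 1256*(-72) = -90432)
((14858/37502 - 149114/64755) - 74622)/(420470 + D) = ((14858/37502 - 149114/64755) - 74622)/(420470 - 90432) = ((14858*(1/37502) - 149114*1/64755) - 74622)/330038 = ((437/1103 - 149114/64755) - 74622)*(1/330038) = (-136174807/71424765 - 74622)*(1/330038) = -5329994988637/71424765*1/330038 = -5329994988637/23572886591070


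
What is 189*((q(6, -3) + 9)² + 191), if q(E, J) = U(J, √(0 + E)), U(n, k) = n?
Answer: 42903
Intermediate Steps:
q(E, J) = J
189*((q(6, -3) + 9)² + 191) = 189*((-3 + 9)² + 191) = 189*(6² + 191) = 189*(36 + 191) = 189*227 = 42903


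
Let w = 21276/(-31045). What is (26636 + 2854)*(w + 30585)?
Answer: 5600092309002/6209 ≈ 9.0193e+8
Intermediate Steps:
w = -21276/31045 (w = 21276*(-1/31045) = -21276/31045 ≈ -0.68533)
(26636 + 2854)*(w + 30585) = (26636 + 2854)*(-21276/31045 + 30585) = 29490*(949490049/31045) = 5600092309002/6209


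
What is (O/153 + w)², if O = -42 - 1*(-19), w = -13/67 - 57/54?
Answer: 10169721/5189284 ≈ 1.9598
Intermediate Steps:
w = -1507/1206 (w = -13*1/67 - 57*1/54 = -13/67 - 19/18 = -1507/1206 ≈ -1.2496)
O = -23 (O = -42 + 19 = -23)
(O/153 + w)² = (-23/153 - 1507/1206)² = (-3189/2278)² = 10169721/5189284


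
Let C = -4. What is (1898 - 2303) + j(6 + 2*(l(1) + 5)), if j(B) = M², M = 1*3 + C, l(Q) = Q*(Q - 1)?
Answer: -404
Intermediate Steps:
l(Q) = Q*(-1 + Q)
M = -1 (M = 1*3 - 4 = 3 - 4 = -1)
j(B) = 1 (j(B) = (-1)² = 1)
(1898 - 2303) + j(6 + 2*(l(1) + 5)) = (1898 - 2303) + 1 = -405 + 1 = -404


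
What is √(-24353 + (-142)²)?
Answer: I*√4189 ≈ 64.723*I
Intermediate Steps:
√(-24353 + (-142)²) = √(-24353 + 20164) = √(-4189) = I*√4189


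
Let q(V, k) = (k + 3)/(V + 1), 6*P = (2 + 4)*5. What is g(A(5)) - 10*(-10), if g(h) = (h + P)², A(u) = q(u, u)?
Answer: 1261/9 ≈ 140.11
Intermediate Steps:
P = 5 (P = ((2 + 4)*5)/6 = (6*5)/6 = (⅙)*30 = 5)
q(V, k) = (3 + k)/(1 + V)
A(u) = (3 + u)/(1 + u)
g(h) = (5 + h)² (g(h) = (h + 5)² = (5 + h)²)
g(A(5)) - 10*(-10) = (5 + (3 + 5)/(1 + 5))² - 10*(-10) = (5 + 8/6)² + 100 = (5 + (⅙)*8)² + 100 = (5 + 4/3)² + 100 = (19/3)² + 100 = 361/9 + 100 = 1261/9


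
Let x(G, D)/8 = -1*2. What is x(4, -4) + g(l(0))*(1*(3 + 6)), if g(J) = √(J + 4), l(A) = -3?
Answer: -7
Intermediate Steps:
x(G, D) = -16 (x(G, D) = 8*(-1*2) = 8*(-2) = -16)
g(J) = √(4 + J)
x(4, -4) + g(l(0))*(1*(3 + 6)) = -16 + √(4 - 3)*(1*(3 + 6)) = -16 + √1*(1*9) = -16 + 1*9 = -16 + 9 = -7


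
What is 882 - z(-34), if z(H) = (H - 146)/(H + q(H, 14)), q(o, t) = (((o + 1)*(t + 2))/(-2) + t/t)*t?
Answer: 810603/919 ≈ 882.05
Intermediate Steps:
q(o, t) = t*(1 - (1 + o)*(2 + t)/2) (q(o, t) = (((1 + o)*(2 + t))*(-½) + 1)*t = (-(1 + o)*(2 + t)/2 + 1)*t = (1 - (1 + o)*(2 + t)/2)*t = t*(1 - (1 + o)*(2 + t)/2))
z(H) = (-146 + H)/(-98 - 111*H) (z(H) = (H - 146)/(H - ½*14*(14 + 2*H + H*14)) = (-146 + H)/(H - ½*14*(14 + 2*H + 14*H)) = (-146 + H)/(H - ½*14*(14 + 16*H)) = (-146 + H)/(H + (-98 - 112*H)) = (-146 + H)/(-98 - 111*H))
882 - z(-34) = 882 - (146 - 1*(-34))/(98 + 111*(-34)) = 882 - (146 + 34)/(98 - 3774) = 882 - 180/(-3676) = 882 - (-1)*180/3676 = 882 - 1*(-45/919) = 882 + 45/919 = 810603/919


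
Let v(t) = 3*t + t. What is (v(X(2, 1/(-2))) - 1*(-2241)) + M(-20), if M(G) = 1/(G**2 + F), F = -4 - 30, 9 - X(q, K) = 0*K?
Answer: 833383/366 ≈ 2277.0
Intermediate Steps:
X(q, K) = 9 (X(q, K) = 9 - 0*K = 9 - 1*0 = 9 + 0 = 9)
v(t) = 4*t
F = -34
M(G) = 1/(-34 + G**2) (M(G) = 1/(G**2 - 34) = 1/(-34 + G**2))
(v(X(2, 1/(-2))) - 1*(-2241)) + M(-20) = (4*9 - 1*(-2241)) + 1/(-34 + (-20)**2) = (36 + 2241) + 1/(-34 + 400) = 2277 + 1/366 = 833383/366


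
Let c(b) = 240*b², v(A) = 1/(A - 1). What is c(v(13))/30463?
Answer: 5/91389 ≈ 5.4711e-5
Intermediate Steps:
v(A) = 1/(-1 + A)
c(v(13))/30463 = (240*(1/(-1 + 13))²)/30463 = (240*(1/12)²)*(1/30463) = (240*(1/144))*(1/30463) = (5/3)*(1/30463) = 5/91389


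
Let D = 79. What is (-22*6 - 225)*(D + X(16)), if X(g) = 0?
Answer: -28203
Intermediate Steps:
(-22*6 - 225)*(D + X(16)) = (-22*6 - 225)*(79 + 0) = (-132 - 225)*79 = -357*79 = -28203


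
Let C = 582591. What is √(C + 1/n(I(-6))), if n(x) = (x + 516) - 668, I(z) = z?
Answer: √14543801566/158 ≈ 763.28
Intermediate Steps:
n(x) = -152 + x (n(x) = (516 + x) - 668 = -152 + x)
√(C + 1/n(I(-6))) = √(582591 + 1/(-152 - 6)) = √(582591 + 1/(-158)) = √(582591 - 1/158) = √(92049377/158) = √14543801566/158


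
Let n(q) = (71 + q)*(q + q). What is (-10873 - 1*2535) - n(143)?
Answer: -74612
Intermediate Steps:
n(q) = 2*q*(71 + q) (n(q) = (71 + q)*(2*q) = 2*q*(71 + q))
(-10873 - 1*2535) - n(143) = (-10873 - 1*2535) - 2*143*(71 + 143) = (-10873 - 2535) - 2*143*214 = -13408 - 1*61204 = -13408 - 61204 = -74612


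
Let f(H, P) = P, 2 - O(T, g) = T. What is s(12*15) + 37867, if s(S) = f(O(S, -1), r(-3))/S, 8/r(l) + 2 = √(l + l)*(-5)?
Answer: 131209153/3465 + I*√6/693 ≈ 37867.0 + 0.0035346*I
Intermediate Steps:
O(T, g) = 2 - T
r(l) = 8/(-2 - 5*√2*√l) (r(l) = 8/(-2 + √(l + l)*(-5)) = 8/(-2 + √(2*l)*(-5)) = 8/(-2 + (√2*√l)*(-5)) = 8/(-2 - 5*√2*√l))
s(S) = -8/(S*(2 + 5*I*√6)) (s(S) = (-8/(2 + 5*√2*√(-3)))/S = (-8/(2 + 5*√2*(I*√3)))/S = (-8/(2 + 5*I*√6))/S = -8/(S*(2 + 5*I*√6)))
s(12*15) + 37867 = -8/((12*15)*(2 + 5*I*√6)) + 37867 = -8/(180*(2 + 5*I*√6)) + 37867 = -8*1/180/(2 + 5*I*√6) + 37867 = -2/(45*(2 + 5*I*√6)) + 37867 = 37867 - 2/(45*(2 + 5*I*√6))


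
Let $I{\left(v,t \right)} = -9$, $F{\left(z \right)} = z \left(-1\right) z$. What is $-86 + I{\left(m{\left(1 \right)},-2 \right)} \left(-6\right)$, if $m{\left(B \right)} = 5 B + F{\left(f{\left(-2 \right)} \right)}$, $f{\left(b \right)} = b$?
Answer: $-32$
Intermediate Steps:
$F{\left(z \right)} = - z^{2}$ ($F{\left(z \right)} = - z z = - z^{2}$)
$m{\left(B \right)} = -4 + 5 B$ ($m{\left(B \right)} = 5 B - \left(-2\right)^{2} = 5 B - 4 = -4 + 5 B$)
$-86 + I{\left(m{\left(1 \right)},-2 \right)} \left(-6\right) = -86 - -54 = -86 + 54 = -32$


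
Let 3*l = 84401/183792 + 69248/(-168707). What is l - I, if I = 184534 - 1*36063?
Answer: -1972988288286683/13288712976 ≈ -1.4847e+5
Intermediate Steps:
l = 215973013/13288712976 (l = (84401/183792 + 69248/(-168707))/3 = (84401*(1/183792) + 69248*(-1/168707))/3 = (84401/183792 - 69248/168707)/3 = (⅓)*(215973013/4429570992) = 215973013/13288712976 ≈ 0.016252)
I = 148471 (I = 184534 - 36063 = 148471)
l - I = 215973013/13288712976 - 1*148471 = 215973013/13288712976 - 148471 = -1972988288286683/13288712976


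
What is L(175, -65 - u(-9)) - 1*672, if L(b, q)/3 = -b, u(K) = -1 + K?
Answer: -1197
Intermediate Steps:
L(b, q) = -3*b (L(b, q) = 3*(-b) = -3*b)
L(175, -65 - u(-9)) - 1*672 = -3*175 - 1*672 = -525 - 672 = -1197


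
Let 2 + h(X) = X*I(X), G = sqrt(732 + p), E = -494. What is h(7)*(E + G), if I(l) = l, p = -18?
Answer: -23218 + 47*sqrt(714) ≈ -21962.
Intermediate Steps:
G = sqrt(714) (G = sqrt(732 - 18) = sqrt(714) ≈ 26.721)
h(X) = -2 + X**2 (h(X) = -2 + X*X = -2 + X**2)
h(7)*(E + G) = (-2 + 7**2)*(-494 + sqrt(714)) = (-2 + 49)*(-494 + sqrt(714)) = 47*(-494 + sqrt(714)) = -23218 + 47*sqrt(714)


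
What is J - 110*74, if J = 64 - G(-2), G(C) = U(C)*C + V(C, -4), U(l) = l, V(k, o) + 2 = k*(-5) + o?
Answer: -8084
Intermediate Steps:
V(k, o) = -2 + o - 5*k (V(k, o) = -2 + (k*(-5) + o) = -2 + (-5*k + o) = -2 + (o - 5*k) = -2 + o - 5*k)
G(C) = -6 + C² - 5*C (G(C) = C*C + (-2 - 4 - 5*C) = C² + (-6 - 5*C) = -6 + C² - 5*C)
J = 56 (J = 64 - (-6 + (-2)² - 5*(-2)) = 64 - (-6 + 4 + 10) = 64 - 1*8 = 64 - 8 = 56)
J - 110*74 = 56 - 110*74 = 56 - 8140 = -8084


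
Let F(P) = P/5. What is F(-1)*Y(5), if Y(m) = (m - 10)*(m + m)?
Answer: 10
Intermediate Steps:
F(P) = P/5 (F(P) = P*(⅕) = P/5)
Y(m) = 2*m*(-10 + m) (Y(m) = (-10 + m)*(2*m) = 2*m*(-10 + m))
F(-1)*Y(5) = ((⅕)*(-1))*(2*5*(-10 + 5)) = -2*5*(-5)/5 = -⅕*(-50) = 10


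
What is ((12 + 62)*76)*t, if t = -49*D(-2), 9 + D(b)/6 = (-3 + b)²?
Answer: -26455296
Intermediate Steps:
D(b) = -54 + 6*(-3 + b)²
t = -4704 (t = -294*(-2)*(-6 - 2) = -294*(-2)*(-8) = -49*96 = -4704)
((12 + 62)*76)*t = ((12 + 62)*76)*(-4704) = (74*76)*(-4704) = 5624*(-4704) = -26455296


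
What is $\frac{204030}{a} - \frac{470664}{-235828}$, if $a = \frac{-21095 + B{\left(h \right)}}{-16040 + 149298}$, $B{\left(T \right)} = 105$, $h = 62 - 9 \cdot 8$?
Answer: $- \frac{160295757377184}{123750743} \approx -1.2953 \cdot 10^{6}$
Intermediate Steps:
$h = -10$ ($h = 62 - 72 = -10$)
$a = - \frac{10495}{66629}$ ($a = \frac{-21095 + 105}{-16040 + 149298} = - \frac{20990}{133258} = \left(-20990\right) \frac{1}{133258} = - \frac{10495}{66629} \approx -0.15751$)
$\frac{204030}{a} - \frac{470664}{-235828} = \frac{204030}{- \frac{10495}{66629}} - \frac{470664}{-235828} = 204030 \left(- \frac{66629}{10495}\right) - - \frac{117666}{58957} = - \frac{2718862974}{2099} + \frac{117666}{58957} = - \frac{160295757377184}{123750743}$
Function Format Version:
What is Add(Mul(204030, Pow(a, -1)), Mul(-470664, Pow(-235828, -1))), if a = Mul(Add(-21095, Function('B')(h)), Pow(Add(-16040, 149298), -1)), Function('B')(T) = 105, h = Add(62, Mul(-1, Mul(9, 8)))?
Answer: Rational(-160295757377184, 123750743) ≈ -1.2953e+6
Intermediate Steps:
h = -10 (h = Add(62, Mul(-1, 72)) = Add(62, -72) = -10)
a = Rational(-10495, 66629) (a = Mul(Add(-21095, 105), Pow(Add(-16040, 149298), -1)) = Mul(-20990, Pow(133258, -1)) = Mul(-20990, Rational(1, 133258)) = Rational(-10495, 66629) ≈ -0.15751)
Add(Mul(204030, Pow(a, -1)), Mul(-470664, Pow(-235828, -1))) = Add(Mul(204030, Pow(Rational(-10495, 66629), -1)), Mul(-470664, Pow(-235828, -1))) = Add(Mul(204030, Rational(-66629, 10495)), Mul(-470664, Rational(-1, 235828))) = Add(Rational(-2718862974, 2099), Rational(117666, 58957)) = Rational(-160295757377184, 123750743)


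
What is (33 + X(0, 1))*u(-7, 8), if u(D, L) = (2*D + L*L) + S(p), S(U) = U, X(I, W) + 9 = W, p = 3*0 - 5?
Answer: 1125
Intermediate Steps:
p = -5 (p = 0 - 5 = -5)
X(I, W) = -9 + W
u(D, L) = -5 + L² + 2*D (u(D, L) = (2*D + L*L) - 5 = (2*D + L²) - 5 = (L² + 2*D) - 5 = -5 + L² + 2*D)
(33 + X(0, 1))*u(-7, 8) = (33 + (-9 + 1))*(-5 + 8² + 2*(-7)) = (33 - 8)*(-5 + 64 - 14) = 25*45 = 1125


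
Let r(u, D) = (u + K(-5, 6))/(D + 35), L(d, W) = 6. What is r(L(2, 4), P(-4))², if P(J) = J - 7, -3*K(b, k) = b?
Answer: 529/5184 ≈ 0.10204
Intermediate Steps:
K(b, k) = -b/3
P(J) = -7 + J
r(u, D) = (5/3 + u)/(35 + D) (r(u, D) = (u - ⅓*(-5))/(D + 35) = (u + 5/3)/(35 + D) = (5/3 + u)/(35 + D))
r(L(2, 4), P(-4))² = ((5/3 + 6)/(35 + (-7 - 4)))² = ((23/3)/(35 - 11))² = ((23/3)/24)² = ((1/24)*(23/3))² = (23/72)² = 529/5184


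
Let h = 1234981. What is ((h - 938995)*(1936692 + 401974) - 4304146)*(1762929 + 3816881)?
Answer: 3862389625620199300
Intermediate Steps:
((h - 938995)*(1936692 + 401974) - 4304146)*(1762929 + 3816881) = ((1234981 - 938995)*(1936692 + 401974) - 4304146)*(1762929 + 3816881) = (295986*2338666 - 4304146)*5579810 = (692212394676 - 4304146)*5579810 = 692208090530*5579810 = 3862389625620199300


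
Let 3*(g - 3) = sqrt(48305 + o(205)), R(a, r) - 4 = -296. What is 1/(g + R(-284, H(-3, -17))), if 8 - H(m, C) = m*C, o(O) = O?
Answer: -289/78131 - 7*sqrt(110)/78131 ≈ -0.0046386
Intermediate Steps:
H(m, C) = 8 - C*m (H(m, C) = 8 - m*C = 8 - C*m)
R(a, r) = -292 (R(a, r) = 4 - 296 = -292)
g = 3 + 7*sqrt(110) (g = 3 + sqrt(48305 + 205)/3 = 3 + sqrt(48510)/3 = 3 + (21*sqrt(110))/3 = 3 + 7*sqrt(110) ≈ 76.417)
1/(g + R(-284, H(-3, -17))) = 1/((3 + 7*sqrt(110)) - 292) = 1/(-289 + 7*sqrt(110))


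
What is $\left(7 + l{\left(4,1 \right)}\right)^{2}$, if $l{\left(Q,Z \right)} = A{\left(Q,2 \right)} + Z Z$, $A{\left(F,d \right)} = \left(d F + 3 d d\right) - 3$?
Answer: $625$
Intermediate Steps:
$A{\left(F,d \right)} = -3 + 3 d^{2} + F d$ ($A{\left(F,d \right)} = \left(F d + 3 d^{2}\right) - 3 = \left(3 d^{2} + F d\right) - 3 = -3 + 3 d^{2} + F d$)
$l{\left(Q,Z \right)} = 9 + Z^{2} + 2 Q$ ($l{\left(Q,Z \right)} = \left(-3 + 3 \cdot 2^{2} + Q 2\right) + Z Z = \left(-3 + 3 \cdot 4 + 2 Q\right) + Z^{2} = \left(-3 + 12 + 2 Q\right) + Z^{2} = \left(9 + 2 Q\right) + Z^{2} = 9 + Z^{2} + 2 Q$)
$\left(7 + l{\left(4,1 \right)}\right)^{2} = \left(7 + \left(9 + 1^{2} + 2 \cdot 4\right)\right)^{2} = \left(7 + \left(9 + 1 + 8\right)\right)^{2} = \left(7 + 18\right)^{2} = 25^{2} = 625$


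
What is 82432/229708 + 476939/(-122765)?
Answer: -24859234833/7050025655 ≈ -3.5261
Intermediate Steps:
82432/229708 + 476939/(-122765) = 82432*(1/229708) + 476939*(-1/122765) = 20608/57427 - 476939/122765 = -24859234833/7050025655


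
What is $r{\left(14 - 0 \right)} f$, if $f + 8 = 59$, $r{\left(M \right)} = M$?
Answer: $714$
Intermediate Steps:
$f = 51$ ($f = -8 + 59 = 51$)
$r{\left(14 - 0 \right)} f = \left(14 - 0\right) 51 = \left(14 + 0\right) 51 = 14 \cdot 51 = 714$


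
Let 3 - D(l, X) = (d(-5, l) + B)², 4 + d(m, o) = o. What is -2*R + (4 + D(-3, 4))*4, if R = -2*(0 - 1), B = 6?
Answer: 20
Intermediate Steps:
d(m, o) = -4 + o
D(l, X) = 3 - (2 + l)² (D(l, X) = 3 - ((-4 + l) + 6)² = 3 - (2 + l)²)
R = 2 (R = -2*(-1) = 2)
-2*R + (4 + D(-3, 4))*4 = -2*2 + (4 + (3 - (2 - 3)²))*4 = -4 + (4 + (3 - 1*(-1)²))*4 = -4 + (4 + (3 - 1*1))*4 = -4 + (4 + (3 - 1))*4 = -4 + (4 + 2)*4 = -4 + 6*4 = -4 + 24 = 20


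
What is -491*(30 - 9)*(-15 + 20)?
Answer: -51555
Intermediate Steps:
-491*(30 - 9)*(-15 + 20) = -10311*5 = -491*105 = -51555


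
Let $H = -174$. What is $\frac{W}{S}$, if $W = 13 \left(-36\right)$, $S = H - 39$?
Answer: $\frac{156}{71} \approx 2.1972$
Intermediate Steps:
$S = -213$ ($S = -174 - 39 = -213$)
$W = -468$
$\frac{W}{S} = - \frac{468}{-213} = \left(-468\right) \left(- \frac{1}{213}\right) = \frac{156}{71}$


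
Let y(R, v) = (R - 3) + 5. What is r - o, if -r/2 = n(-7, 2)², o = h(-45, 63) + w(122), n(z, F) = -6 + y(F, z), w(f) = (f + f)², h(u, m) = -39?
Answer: -59505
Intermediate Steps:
w(f) = 4*f² (w(f) = (2*f)² = 4*f²)
y(R, v) = 2 + R (y(R, v) = (-3 + R) + 5 = 2 + R)
n(z, F) = -4 + F (n(z, F) = -6 + (2 + F) = -4 + F)
o = 59497 (o = -39 + 4*122² = -39 + 4*14884 = -39 + 59536 = 59497)
r = -8 (r = -2*(-4 + 2)² = -2*(-2)² = -2*4 = -8)
r - o = -8 - 1*59497 = -8 - 59497 = -59505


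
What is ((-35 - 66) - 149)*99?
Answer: -24750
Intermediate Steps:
((-35 - 66) - 149)*99 = (-101 - 149)*99 = -250*99 = -24750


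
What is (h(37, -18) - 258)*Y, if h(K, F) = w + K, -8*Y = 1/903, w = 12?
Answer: 209/7224 ≈ 0.028931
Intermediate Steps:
Y = -1/7224 (Y = -⅛/903 = -⅛*1/903 = -1/7224 ≈ -0.00013843)
h(K, F) = 12 + K
(h(37, -18) - 258)*Y = ((12 + 37) - 258)*(-1/7224) = (49 - 258)*(-1/7224) = -209*(-1/7224) = 209/7224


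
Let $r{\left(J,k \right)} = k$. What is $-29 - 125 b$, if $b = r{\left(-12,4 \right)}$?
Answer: $-529$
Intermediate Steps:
$b = 4$
$-29 - 125 b = -29 - 500 = -529$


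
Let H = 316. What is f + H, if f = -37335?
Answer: -37019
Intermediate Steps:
f + H = -37335 + 316 = -37019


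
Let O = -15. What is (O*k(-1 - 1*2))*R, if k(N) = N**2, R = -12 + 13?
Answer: -135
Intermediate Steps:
R = 1
(O*k(-1 - 1*2))*R = -15*(-1 - 1*2)**2*1 = -15*(-1 - 2)**2*1 = -15*(-3)**2*1 = -15*9*1 = -135*1 = -135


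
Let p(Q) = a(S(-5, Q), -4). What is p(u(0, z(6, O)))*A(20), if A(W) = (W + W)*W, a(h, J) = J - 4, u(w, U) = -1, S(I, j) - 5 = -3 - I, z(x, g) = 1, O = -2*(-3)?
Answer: -6400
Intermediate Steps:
O = 6
S(I, j) = 2 - I (S(I, j) = 5 + (-3 - I) = 2 - I)
a(h, J) = -4 + J
p(Q) = -8 (p(Q) = -4 - 4 = -8)
A(W) = 2*W² (A(W) = (2*W)*W = 2*W²)
p(u(0, z(6, O)))*A(20) = -16*20² = -16*400 = -8*800 = -6400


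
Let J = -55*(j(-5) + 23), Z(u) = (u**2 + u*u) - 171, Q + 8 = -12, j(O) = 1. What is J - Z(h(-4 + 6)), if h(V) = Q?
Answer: -1949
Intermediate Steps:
Q = -20 (Q = -8 - 12 = -20)
h(V) = -20
Z(u) = -171 + 2*u**2 (Z(u) = (u**2 + u**2) - 171 = 2*u**2 - 171 = -171 + 2*u**2)
J = -1320 (J = -55*(1 + 23) = -55*24 = -1320)
J - Z(h(-4 + 6)) = -1320 - (-171 + 2*(-20)**2) = -1320 - (-171 + 2*400) = -1320 - (-171 + 800) = -1320 - 1*629 = -1320 - 629 = -1949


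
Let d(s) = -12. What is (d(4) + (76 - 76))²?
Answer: 144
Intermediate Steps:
(d(4) + (76 - 76))² = (-12 + (76 - 76))² = (-12 + 0)² = (-12)² = 144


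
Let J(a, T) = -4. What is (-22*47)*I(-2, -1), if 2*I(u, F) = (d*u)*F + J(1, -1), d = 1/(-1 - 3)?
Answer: 4653/2 ≈ 2326.5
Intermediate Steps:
d = -1/4 (d = 1/(-4) = -1/4 ≈ -0.25000)
I(u, F) = -2 - F*u/8 (I(u, F) = ((-u/4)*F - 4)/2 = (-F*u/4 - 4)/2 = (-4 - F*u/4)/2 = -2 - F*u/8)
(-22*47)*I(-2, -1) = (-22*47)*(-2 - 1/8*(-1)*(-2)) = -1034*(-2 - 1/4) = -1034*(-9/4) = 4653/2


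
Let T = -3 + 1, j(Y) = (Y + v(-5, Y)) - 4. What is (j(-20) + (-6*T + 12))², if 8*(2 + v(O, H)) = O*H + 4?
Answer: 121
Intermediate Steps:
v(O, H) = -3/2 + H*O/8 (v(O, H) = -2 + (O*H + 4)/8 = -2 + (H*O + 4)/8 = -2 + (4 + H*O)/8 = -2 + (½ + H*O/8) = -3/2 + H*O/8)
j(Y) = -11/2 + 3*Y/8 (j(Y) = (Y + (-3/2 + (⅛)*Y*(-5))) - 4 = (Y + (-3/2 - 5*Y/8)) - 4 = (-3/2 + 3*Y/8) - 4 = -11/2 + 3*Y/8)
T = -2
(j(-20) + (-6*T + 12))² = ((-11/2 + (3/8)*(-20)) + (-6*(-2) + 12))² = ((-11/2 - 15/2) + (12 + 12))² = (-13 + 24)² = 11² = 121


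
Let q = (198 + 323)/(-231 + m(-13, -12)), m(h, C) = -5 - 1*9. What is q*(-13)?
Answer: 6773/245 ≈ 27.645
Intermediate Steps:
m(h, C) = -14 (m(h, C) = -5 - 9 = -14)
q = -521/245 (q = (198 + 323)/(-231 - 14) = 521/(-245) = 521*(-1/245) = -521/245 ≈ -2.1265)
q*(-13) = -521/245*(-13) = 6773/245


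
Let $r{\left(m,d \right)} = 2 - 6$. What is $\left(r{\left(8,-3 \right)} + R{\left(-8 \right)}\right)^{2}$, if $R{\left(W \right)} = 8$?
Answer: $16$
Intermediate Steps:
$r{\left(m,d \right)} = -4$
$\left(r{\left(8,-3 \right)} + R{\left(-8 \right)}\right)^{2} = \left(-4 + 8\right)^{2} = 4^{2} = 16$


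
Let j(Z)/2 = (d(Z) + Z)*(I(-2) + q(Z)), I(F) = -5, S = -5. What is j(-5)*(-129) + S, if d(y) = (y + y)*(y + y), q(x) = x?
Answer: 245095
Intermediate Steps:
d(y) = 4*y² (d(y) = (2*y)*(2*y) = 4*y²)
j(Z) = 2*(-5 + Z)*(Z + 4*Z²) (j(Z) = 2*((4*Z² + Z)*(-5 + Z)) = 2*((Z + 4*Z²)*(-5 + Z)) = 2*((-5 + Z)*(Z + 4*Z²)) = 2*(-5 + Z)*(Z + 4*Z²))
j(-5)*(-129) + S = (2*(-5)*(-5 - 19*(-5) + 4*(-5)²))*(-129) - 5 = (2*(-5)*(-5 + 95 + 4*25))*(-129) - 5 = (2*(-5)*(-5 + 95 + 100))*(-129) - 5 = (2*(-5)*190)*(-129) - 5 = -1900*(-129) - 5 = 245100 - 5 = 245095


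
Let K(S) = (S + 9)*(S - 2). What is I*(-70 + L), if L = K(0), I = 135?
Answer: -11880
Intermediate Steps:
K(S) = (-2 + S)*(9 + S) (K(S) = (9 + S)*(-2 + S) = (-2 + S)*(9 + S))
L = -18 (L = -18 + 0**2 + 7*0 = -18 + 0 + 0 = -18)
I*(-70 + L) = 135*(-70 - 18) = 135*(-88) = -11880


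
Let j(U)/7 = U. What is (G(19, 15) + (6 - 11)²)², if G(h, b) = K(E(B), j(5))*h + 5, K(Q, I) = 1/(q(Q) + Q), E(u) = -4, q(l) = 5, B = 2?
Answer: 2401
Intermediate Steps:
j(U) = 7*U
K(Q, I) = 1/(5 + Q)
G(h, b) = 5 + h (G(h, b) = h/(5 - 4) + 5 = h/1 + 5 = 1*h + 5 = h + 5 = 5 + h)
(G(19, 15) + (6 - 11)²)² = ((5 + 19) + (6 - 11)²)² = (24 + (-5)²)² = (24 + 25)² = 49² = 2401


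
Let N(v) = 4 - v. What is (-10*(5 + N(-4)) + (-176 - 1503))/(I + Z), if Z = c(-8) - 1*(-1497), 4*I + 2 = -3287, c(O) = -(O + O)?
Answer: -804/307 ≈ -2.6189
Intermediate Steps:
c(O) = -2*O
I = -3289/4 (I = -½ + (¼)*(-3287) = -½ - 3287/4 = -3289/4 ≈ -822.25)
Z = 1513 (Z = -2*(-8) - 1*(-1497) = 16 + 1497 = 1513)
(-10*(5 + N(-4)) + (-176 - 1503))/(I + Z) = (-10*(5 + (4 - 1*(-4))) + (-176 - 1503))/(-3289/4 + 1513) = (-10*(5 + (4 + 4)) - 1679)/(2763/4) = (-10*(5 + 8) - 1679)*(4/2763) = (-10*13 - 1679)*(4/2763) = (-130 - 1679)*(4/2763) = -1809*4/2763 = -804/307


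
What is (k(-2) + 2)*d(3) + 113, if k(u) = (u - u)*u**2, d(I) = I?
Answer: 119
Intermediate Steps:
k(u) = 0 (k(u) = 0*u**2 = 0)
(k(-2) + 2)*d(3) + 113 = (0 + 2)*3 + 113 = 2*3 + 113 = 6 + 113 = 119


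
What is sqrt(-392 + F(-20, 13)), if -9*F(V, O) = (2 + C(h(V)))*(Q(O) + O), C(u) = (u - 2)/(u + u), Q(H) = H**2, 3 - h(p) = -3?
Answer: 77*I*sqrt(6)/9 ≈ 20.957*I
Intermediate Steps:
h(p) = 6 (h(p) = 3 - 1*(-3) = 3 + 3 = 6)
C(u) = (-2 + u)/(2*u) (C(u) = (-2 + u)/((2*u)) = (-2 + u)*(1/(2*u)) = (-2 + u)/(2*u))
F(V, O) = -7*O/27 - 7*O**2/27 (F(V, O) = -(2 + (1/2)*(-2 + 6)/6)*(O**2 + O)/9 = -(2 + (1/2)*(1/6)*4)*(O + O**2)/9 = -(2 + 1/3)*(O + O**2)/9 = -7*(O + O**2)/27 = -(7*O/3 + 7*O**2/3)/9 = -7*O/27 - 7*O**2/27)
sqrt(-392 + F(-20, 13)) = sqrt(-392 + (7/27)*13*(-1 - 1*13)) = sqrt(-392 + (7/27)*13*(-1 - 13)) = sqrt(-392 + (7/27)*13*(-14)) = sqrt(-392 - 1274/27) = sqrt(-11858/27) = 77*I*sqrt(6)/9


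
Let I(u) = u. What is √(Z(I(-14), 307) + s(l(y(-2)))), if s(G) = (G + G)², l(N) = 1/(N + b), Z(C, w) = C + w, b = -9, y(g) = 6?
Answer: √2641/3 ≈ 17.130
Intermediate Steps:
l(N) = 1/(-9 + N) (l(N) = 1/(N - 9) = 1/(-9 + N))
s(G) = 4*G² (s(G) = (2*G)² = 4*G²)
√(Z(I(-14), 307) + s(l(y(-2)))) = √((-14 + 307) + 4*(1/(-9 + 6))²) = √(293 + 4*(1/(-3))²) = √(293 + 4*(-⅓)²) = √(293 + 4*(⅑)) = √(293 + 4/9) = √(2641/9) = √2641/3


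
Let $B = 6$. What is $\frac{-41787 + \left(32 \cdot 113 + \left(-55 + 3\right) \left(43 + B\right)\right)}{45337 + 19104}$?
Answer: $- \frac{40719}{64441} \approx -0.63188$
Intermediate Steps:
$\frac{-41787 + \left(32 \cdot 113 + \left(-55 + 3\right) \left(43 + B\right)\right)}{45337 + 19104} = \frac{-41787 + \left(32 \cdot 113 + \left(-55 + 3\right) \left(43 + 6\right)\right)}{45337 + 19104} = \frac{-41787 + \left(3616 - 2548\right)}{64441} = \left(-41787 + \left(3616 - 2548\right)\right) \frac{1}{64441} = \left(-41787 + 1068\right) \frac{1}{64441} = \left(-40719\right) \frac{1}{64441} = - \frac{40719}{64441}$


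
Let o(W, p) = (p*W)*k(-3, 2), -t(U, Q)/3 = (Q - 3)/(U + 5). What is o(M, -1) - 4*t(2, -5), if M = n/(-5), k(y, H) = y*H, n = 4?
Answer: -648/35 ≈ -18.514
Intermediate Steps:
t(U, Q) = -3*(-3 + Q)/(5 + U) (t(U, Q) = -3*(Q - 3)/(U + 5) = -3*(-3 + Q)/(5 + U))
k(y, H) = H*y
M = -4/5 (M = 4/(-5) = 4*(-1/5) = -4/5 ≈ -0.80000)
o(W, p) = -6*W*p (o(W, p) = (p*W)*(2*(-3)) = (W*p)*(-6) = -6*W*p)
o(M, -1) - 4*t(2, -5) = -6*(-4/5)*(-1) - 12*(3 - 1*(-5))/(5 + 2) = -24/5 - 12*(3 + 5)/7 = -24/5 - 12*8/7 = -24/5 - 4*24/7 = -24/5 - 96/7 = -648/35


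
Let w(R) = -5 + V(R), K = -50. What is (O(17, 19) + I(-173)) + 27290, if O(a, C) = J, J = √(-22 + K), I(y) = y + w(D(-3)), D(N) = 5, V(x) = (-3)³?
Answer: 27085 + 6*I*√2 ≈ 27085.0 + 8.4853*I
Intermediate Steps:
V(x) = -27
w(R) = -32 (w(R) = -5 - 27 = -32)
I(y) = -32 + y (I(y) = y - 32 = -32 + y)
J = 6*I*√2 (J = √(-22 - 50) = √(-72) = 6*I*√2 ≈ 8.4853*I)
O(a, C) = 6*I*√2
(O(17, 19) + I(-173)) + 27290 = (6*I*√2 + (-32 - 173)) + 27290 = (6*I*√2 - 205) + 27290 = (-205 + 6*I*√2) + 27290 = 27085 + 6*I*√2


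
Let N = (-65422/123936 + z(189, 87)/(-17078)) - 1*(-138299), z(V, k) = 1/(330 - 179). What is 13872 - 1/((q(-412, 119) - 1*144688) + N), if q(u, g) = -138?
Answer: 7235012073038407776/521555074476467 ≈ 13872.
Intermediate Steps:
z(V, k) = 1/151
N = 11050166521349485/79900857552 (N = (-65422/123936 + (1/151)/(-17078)) - 1*(-138299) = (-65422*1/123936 + (1/151)*(-1/17078)) + 138299 = (-32711/61968 - 1/2578778) + 138299 = -42177234563/79900857552 + 138299 = 11050166521349485/79900857552 ≈ 1.3830e+5)
13872 - 1/((q(-412, 119) - 1*144688) + N) = 13872 - 1/((-138 - 1*144688) + 11050166521349485/79900857552) = 13872 - 1/((-138 - 144688) + 11050166521349485/79900857552) = 13872 - 1/(-144826 + 11050166521349485/79900857552) = 13872 - 1/(-521555074476467/79900857552) = 13872 - 1*(-79900857552/521555074476467) = 13872 + 79900857552/521555074476467 = 7235012073038407776/521555074476467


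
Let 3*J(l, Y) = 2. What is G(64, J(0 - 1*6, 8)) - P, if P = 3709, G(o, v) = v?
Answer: -11125/3 ≈ -3708.3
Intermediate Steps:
J(l, Y) = 2/3 (J(l, Y) = (1/3)*2 = 2/3)
G(64, J(0 - 1*6, 8)) - P = 2/3 - 1*3709 = 2/3 - 3709 = -11125/3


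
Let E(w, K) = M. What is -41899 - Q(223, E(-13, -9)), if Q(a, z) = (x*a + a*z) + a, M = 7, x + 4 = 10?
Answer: -45021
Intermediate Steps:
x = 6 (x = -4 + 10 = 6)
E(w, K) = 7
Q(a, z) = 7*a + a*z (Q(a, z) = (6*a + a*z) + a = 7*a + a*z)
-41899 - Q(223, E(-13, -9)) = -41899 - 223*(7 + 7) = -41899 - 223*14 = -41899 - 1*3122 = -41899 - 3122 = -45021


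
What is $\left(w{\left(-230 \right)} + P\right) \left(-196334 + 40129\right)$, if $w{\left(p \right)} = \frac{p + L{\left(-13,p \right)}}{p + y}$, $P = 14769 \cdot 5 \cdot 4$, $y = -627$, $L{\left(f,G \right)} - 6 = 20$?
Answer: $- \frac{39541868661120}{857} \approx -4.614 \cdot 10^{10}$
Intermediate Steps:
$L{\left(f,G \right)} = 26$ ($L{\left(f,G \right)} = 6 + 20 = 26$)
$P = 295380$ ($P = 14769 \cdot 20 = 295380$)
$w{\left(p \right)} = \frac{26 + p}{-627 + p}$ ($w{\left(p \right)} = \frac{p + 26}{p - 627} = \frac{26 + p}{-627 + p}$)
$\left(w{\left(-230 \right)} + P\right) \left(-196334 + 40129\right) = \left(\frac{26 - 230}{-627 - 230} + 295380\right) \left(-196334 + 40129\right) = \left(\frac{1}{-857} \left(-204\right) + 295380\right) \left(-156205\right) = \left(\left(- \frac{1}{857}\right) \left(-204\right) + 295380\right) \left(-156205\right) = \left(\frac{204}{857} + 295380\right) \left(-156205\right) = \frac{253140864}{857} \left(-156205\right) = - \frac{39541868661120}{857}$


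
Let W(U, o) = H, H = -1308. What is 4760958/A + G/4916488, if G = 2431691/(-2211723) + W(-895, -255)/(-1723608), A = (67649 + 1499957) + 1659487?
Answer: 2478654545584193402513279/1680092524465846143682896 ≈ 1.4753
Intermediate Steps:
W(U, o) = -1308
A = 3227093 (A = 1567606 + 1659487 = 3227093)
G = -116344142429/105892873794 (G = 2431691/(-2211723) - 1308/(-1723608) = 2431691*(-1/2211723) - 1308*(-1/1723608) = -2431691/2211723 + 109/143634 = -116344142429/105892873794 ≈ -1.0987)
4760958/A + G/4916488 = 4760958/3227093 - 116344142429/105892873794/4916488 = 4760958*(1/3227093) - 116344142429/105892873794*1/4916488 = 4760958/3227093 - 116344142429/520621043293715472 = 2478654545584193402513279/1680092524465846143682896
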